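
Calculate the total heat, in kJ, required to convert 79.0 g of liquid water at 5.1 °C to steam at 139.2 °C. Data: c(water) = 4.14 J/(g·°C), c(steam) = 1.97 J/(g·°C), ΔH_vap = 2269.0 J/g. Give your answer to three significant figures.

q1 (heat water 5.1→100.0 °C): 79.0 × 4.14 × 94.9 = 31038 J
q2 (vaporize at 100 °C): 79.0 × 2269.0 = 179251 J
q3 (heat steam 100.0→139.2 °C): 79.0 × 1.97 × 39.2 = 6101 J
Total: 31038 + 179251 + 6101 = 216390 J = 216 kJ

q = 216 kJ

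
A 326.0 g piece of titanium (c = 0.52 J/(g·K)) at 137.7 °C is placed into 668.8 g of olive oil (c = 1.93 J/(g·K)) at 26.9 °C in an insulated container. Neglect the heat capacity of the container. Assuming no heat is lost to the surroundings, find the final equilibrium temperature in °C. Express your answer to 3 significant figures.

Heat lost by titanium = heat gained by olive oil.
(326.0)(0.52)(137.7 − T) = (668.8)(1.93)(T − 26.9)
169.52 (137.7 − T) = 1290.784 (T − 26.9)
23343 − 169.52 T = 1290.784 T − 34722
58065 = 1460.304 T
T = 39.76 °C

T_f = 39.8 °C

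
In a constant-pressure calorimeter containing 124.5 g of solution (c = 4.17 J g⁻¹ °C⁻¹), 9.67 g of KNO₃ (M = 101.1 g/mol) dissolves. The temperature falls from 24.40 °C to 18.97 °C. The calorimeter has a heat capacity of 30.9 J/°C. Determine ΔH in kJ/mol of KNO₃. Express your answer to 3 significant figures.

ΔH = 31.2 kJ/mol

|ΔT| = |18.97 − 24.40| = 5.43 °C
|q_surr| = (124.5 × 4.17 + 30.9) × 5.43 = 550.065 × 5.43 = 2987 J
n(KNO₃) = 9.67 / 101.1 = 0.09565 mol
Temperature fell, so q_rxn = +|q_surr| = 2.987 kJ
ΔH = q_rxn / n = 31.23 kJ/mol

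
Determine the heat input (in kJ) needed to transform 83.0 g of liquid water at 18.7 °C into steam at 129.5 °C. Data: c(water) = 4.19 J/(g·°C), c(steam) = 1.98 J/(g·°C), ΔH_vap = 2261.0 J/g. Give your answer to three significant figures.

q = 221 kJ

q1 (heat water 18.7→100.0 °C): 83.0 × 4.19 × 81.3 = 28274 J
q2 (vaporize at 100 °C): 83.0 × 2261.0 = 187663 J
q3 (heat steam 100.0→129.5 °C): 83.0 × 1.98 × 29.5 = 4848 J
Total: 28274 + 187663 + 4848 = 220785 J = 221 kJ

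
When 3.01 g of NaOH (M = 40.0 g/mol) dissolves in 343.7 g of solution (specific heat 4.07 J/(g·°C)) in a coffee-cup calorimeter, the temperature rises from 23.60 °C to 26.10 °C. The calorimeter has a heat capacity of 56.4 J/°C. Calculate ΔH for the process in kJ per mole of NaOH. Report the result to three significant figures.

ΔH = -48.3 kJ/mol

|ΔT| = |26.10 − 23.60| = 2.50 °C
|q_surr| = (343.7 × 4.07 + 56.4) × 2.50 = 1455.259 × 2.50 = 3638 J
n(NaOH) = 3.01 / 40.0 = 0.07525 mol
Temperature rose, so q_rxn = −|q_surr| = -3.638 kJ
ΔH = q_rxn / n = -48.346 kJ/mol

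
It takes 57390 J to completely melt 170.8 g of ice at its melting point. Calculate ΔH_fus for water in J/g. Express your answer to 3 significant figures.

ΔH_fus = q / m = 57390 / 170.8 = 336 J/g

ΔH_fus = 336 J/g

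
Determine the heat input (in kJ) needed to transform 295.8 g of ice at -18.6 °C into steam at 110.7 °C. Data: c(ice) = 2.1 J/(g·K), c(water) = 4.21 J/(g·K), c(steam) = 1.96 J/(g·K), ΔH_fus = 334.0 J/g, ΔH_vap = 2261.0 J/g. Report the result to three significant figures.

q1 (heat ice -18.6→0.0 °C): 295.8 × 2.1 × 18.6 = 11554 J
q2 (melt at 0 °C): 295.8 × 334.0 = 98797 J
q3 (heat water 0.0→100.0 °C): 295.8 × 4.21 × 100.0 = 124532 J
q4 (vaporize at 100 °C): 295.8 × 2261.0 = 668804 J
q5 (heat steam 100.0→110.7 °C): 295.8 × 1.96 × 10.7 = 6204 J
Total: 11554 + 98797 + 124532 + 668804 + 6204 = 909891 J = 910 kJ

q = 910 kJ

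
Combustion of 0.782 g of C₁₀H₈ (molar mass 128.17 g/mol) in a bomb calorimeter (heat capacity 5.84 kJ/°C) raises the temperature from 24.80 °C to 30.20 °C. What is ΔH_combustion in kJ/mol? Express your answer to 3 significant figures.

ΔT = 30.20 − 24.80 = 5.40 °C
q_cal = C_cal × ΔT = 5.84 × 5.40 = 31.536 kJ
n = 0.782 / 128.17 = 0.006101 mol
q_rxn = −q_cal = -31.536 kJ
ΔH = -31.536 / 0.006101 = -5169 kJ/mol

ΔH = -5170 kJ/mol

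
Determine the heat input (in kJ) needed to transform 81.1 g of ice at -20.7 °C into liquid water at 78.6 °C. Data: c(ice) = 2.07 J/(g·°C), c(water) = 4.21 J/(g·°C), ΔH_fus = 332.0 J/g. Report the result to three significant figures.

q = 57.2 kJ

q1 (heat ice -20.7→0.0 °C): 81.1 × 2.07 × 20.7 = 3475 J
q2 (melt at 0 °C): 81.1 × 332.0 = 26925 J
q3 (heat water 0.0→78.6 °C): 81.1 × 4.21 × 78.6 = 26836 J
Total: 3475 + 26925 + 26836 = 57236 J = 57.2 kJ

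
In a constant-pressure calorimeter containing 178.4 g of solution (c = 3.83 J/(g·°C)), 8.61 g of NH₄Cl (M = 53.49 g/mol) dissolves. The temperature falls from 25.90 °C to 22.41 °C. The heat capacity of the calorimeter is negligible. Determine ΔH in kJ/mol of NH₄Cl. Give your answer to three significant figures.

ΔH = 14.8 kJ/mol

|ΔT| = |22.41 − 25.90| = 3.49 °C
|q_surr| = (178.4 × 3.83) × 3.49 = 683.272 × 3.49 = 2385 J
n(NH₄Cl) = 8.61 / 53.49 = 0.1610 mol
Temperature fell, so q_rxn = +|q_surr| = 2.385 kJ
ΔH = q_rxn / n = 14.81 kJ/mol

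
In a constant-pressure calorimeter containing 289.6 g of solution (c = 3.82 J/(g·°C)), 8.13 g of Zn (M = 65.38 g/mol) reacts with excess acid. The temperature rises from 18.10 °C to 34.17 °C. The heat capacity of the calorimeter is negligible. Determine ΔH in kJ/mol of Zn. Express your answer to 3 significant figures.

|ΔT| = |34.17 − 18.10| = 16.07 °C
|q_surr| = (289.6 × 3.82) × 16.07 = 1106.272 × 16.07 = 17780 J
n(Zn) = 8.13 / 65.38 = 0.1243 mol
Temperature rose, so q_rxn = −|q_surr| = -17.78 kJ
ΔH = q_rxn / n = -143.0 kJ/mol

ΔH = -143 kJ/mol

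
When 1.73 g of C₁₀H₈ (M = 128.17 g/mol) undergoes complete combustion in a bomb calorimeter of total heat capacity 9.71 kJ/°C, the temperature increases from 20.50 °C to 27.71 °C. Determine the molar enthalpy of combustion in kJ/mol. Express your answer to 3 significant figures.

ΔT = 27.71 − 20.50 = 7.21 °C
q_cal = C_cal × ΔT = 9.71 × 7.21 = 70.0091 kJ
n = 1.73 / 128.17 = 0.01350 mol
q_rxn = −q_cal = -70.0091 kJ
ΔH = -70.0091 / 0.01350 = -5186 kJ/mol

ΔH = -5190 kJ/mol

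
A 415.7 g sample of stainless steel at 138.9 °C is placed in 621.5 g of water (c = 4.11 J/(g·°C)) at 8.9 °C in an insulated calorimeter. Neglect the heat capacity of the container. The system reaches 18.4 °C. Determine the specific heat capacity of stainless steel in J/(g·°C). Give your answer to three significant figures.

c = 0.484 J/(g·°C)

q_gained = (621.5 × 4.11) × (18.4 − 8.9) = 24266 J
q_lost = 415.7 × c × (138.9 − 18.4) = 50091.85 c
Set equal: c = 24266 / 50091.85 = 0.484 J/(g·°C)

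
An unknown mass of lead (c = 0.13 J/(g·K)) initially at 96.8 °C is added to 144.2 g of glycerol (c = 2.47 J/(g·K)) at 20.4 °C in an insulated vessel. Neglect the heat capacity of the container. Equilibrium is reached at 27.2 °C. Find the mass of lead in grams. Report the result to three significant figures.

m = 268 g

q_gained = (144.2 × 2.47) × (27.2 − 20.4) = 2422 J
q_lost = m × 0.13 × (96.8 − 27.2) = 9.048 m
m = 2422 / 9.048 = 268 g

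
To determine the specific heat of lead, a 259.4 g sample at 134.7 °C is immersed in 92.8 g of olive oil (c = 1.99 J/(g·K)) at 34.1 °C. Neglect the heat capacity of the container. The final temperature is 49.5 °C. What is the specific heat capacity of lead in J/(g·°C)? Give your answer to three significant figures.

c = 0.129 J/(g·°C)

q_gained = (92.8 × 1.99) × (49.5 − 34.1) = 2844 J
q_lost = 259.4 × c × (134.7 − 49.5) = 22100.88 c
Set equal: c = 2844 / 22100.88 = 0.129 J/(g·°C)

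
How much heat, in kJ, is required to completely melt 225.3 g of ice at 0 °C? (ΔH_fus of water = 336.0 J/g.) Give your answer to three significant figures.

q = m × ΔH_fus = 225.3 × 336.0 = 75700 J = 75.7 kJ

q = 75.7 kJ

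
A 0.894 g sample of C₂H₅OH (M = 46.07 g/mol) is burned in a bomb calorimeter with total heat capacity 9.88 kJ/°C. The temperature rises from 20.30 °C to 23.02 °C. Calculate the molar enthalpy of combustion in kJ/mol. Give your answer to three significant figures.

ΔT = 23.02 − 20.30 = 2.72 °C
q_cal = C_cal × ΔT = 9.88 × 2.72 = 26.8736 kJ
n = 0.894 / 46.07 = 0.01941 mol
q_rxn = −q_cal = -26.8736 kJ
ΔH = -26.8736 / 0.01941 = -1384.5 kJ/mol

ΔH = -1380 kJ/mol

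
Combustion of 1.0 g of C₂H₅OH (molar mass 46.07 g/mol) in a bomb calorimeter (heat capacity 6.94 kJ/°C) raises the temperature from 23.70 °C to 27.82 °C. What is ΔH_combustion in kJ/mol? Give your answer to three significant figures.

ΔT = 27.82 − 23.70 = 4.12 °C
q_cal = C_cal × ΔT = 6.94 × 4.12 = 28.5928 kJ
n = 1.0 / 46.07 = 0.02171 mol
q_rxn = −q_cal = -28.5928 kJ
ΔH = -28.5928 / 0.02171 = -1317 kJ/mol

ΔH = -1320 kJ/mol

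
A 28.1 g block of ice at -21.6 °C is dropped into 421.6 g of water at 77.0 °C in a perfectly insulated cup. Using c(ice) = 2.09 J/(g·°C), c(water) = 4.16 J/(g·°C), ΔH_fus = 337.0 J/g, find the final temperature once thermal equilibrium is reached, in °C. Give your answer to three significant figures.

Heat to bring ice to 0 °C and melt it: q₁ = 28.1×2.09×21.6 + 28.1×337.0 = 10738 J
Heat the water can supply cooling to 0 °C: 421.6×4.16×77.0 = 135047 J > q₁, so all ice melts.
Energy balance: 421.6×4.16×(77.0 − T) = 10738 + 28.1×4.16×(T − 0)
1753.856(77.0 − T) = 10738 + 116.896 T
135047 − 10738 = 1870.752 T
T = 124309 / 1870.752 = 66.449 °C

T_f = 66.4 °C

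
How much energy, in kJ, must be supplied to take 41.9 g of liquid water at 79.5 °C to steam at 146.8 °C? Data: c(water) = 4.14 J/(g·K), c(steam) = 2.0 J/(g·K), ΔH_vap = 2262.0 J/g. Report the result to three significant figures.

q1 (heat water 79.5→100.0 °C): 41.9 × 4.14 × 20.5 = 3556 J
q2 (vaporize at 100 °C): 41.9 × 2262.0 = 94778 J
q3 (heat steam 100.0→146.8 °C): 41.9 × 2.0 × 46.8 = 3922 J
Total: 3556 + 94778 + 3922 = 102256 J = 102 kJ

q = 102 kJ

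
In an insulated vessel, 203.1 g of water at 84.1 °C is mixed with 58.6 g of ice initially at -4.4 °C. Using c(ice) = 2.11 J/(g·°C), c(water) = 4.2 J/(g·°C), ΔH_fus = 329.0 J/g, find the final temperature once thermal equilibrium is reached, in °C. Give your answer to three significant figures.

Heat to bring ice to 0 °C and melt it: q₁ = 58.6×2.11×4.4 + 58.6×329.0 = 19823 J
Heat the water can supply cooling to 0 °C: 203.1×4.2×84.1 = 71739.0 J > q₁, so all ice melts.
Energy balance: 203.1×4.2×(84.1 − T) = 19823 + 58.6×4.2×(T − 0)
853.02(84.1 − T) = 19823 + 246.12 T
71739.0 − 19823 = 1099.14 T
T = 51916.0 / 1099.14 = 47.23 °C

T_f = 47.2 °C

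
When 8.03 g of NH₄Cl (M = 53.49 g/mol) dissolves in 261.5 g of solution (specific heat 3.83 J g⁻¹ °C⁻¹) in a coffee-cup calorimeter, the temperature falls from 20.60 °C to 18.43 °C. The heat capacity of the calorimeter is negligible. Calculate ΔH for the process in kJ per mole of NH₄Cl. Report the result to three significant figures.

|ΔT| = |18.43 − 20.60| = 2.17 °C
|q_surr| = (261.5 × 3.83) × 2.17 = 1001.545 × 2.17 = 2173 J
n(NH₄Cl) = 8.03 / 53.49 = 0.1501 mol
Temperature fell, so q_rxn = +|q_surr| = 2.173 kJ
ΔH = q_rxn / n = 14.48 kJ/mol

ΔH = 14.5 kJ/mol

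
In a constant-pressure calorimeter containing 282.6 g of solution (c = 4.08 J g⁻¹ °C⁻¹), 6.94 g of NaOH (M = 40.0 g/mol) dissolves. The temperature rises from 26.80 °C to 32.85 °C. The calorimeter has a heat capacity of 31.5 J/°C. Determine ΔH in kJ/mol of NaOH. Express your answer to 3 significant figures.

|ΔT| = |32.85 − 26.80| = 6.05 °C
|q_surr| = (282.6 × 4.08 + 31.5) × 6.05 = 1184.508 × 6.05 = 7166 J
n(NaOH) = 6.94 / 40.0 = 0.1735 mol
Temperature rose, so q_rxn = −|q_surr| = -7.166 kJ
ΔH = q_rxn / n = -41.30 kJ/mol

ΔH = -41.3 kJ/mol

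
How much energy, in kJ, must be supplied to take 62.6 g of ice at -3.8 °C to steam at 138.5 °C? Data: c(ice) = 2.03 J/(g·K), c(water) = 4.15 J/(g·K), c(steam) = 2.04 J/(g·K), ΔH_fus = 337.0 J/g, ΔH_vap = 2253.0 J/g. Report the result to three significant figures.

q1 (heat ice -3.8→0.0 °C): 62.6 × 2.03 × 3.8 = 483 J
q2 (melt at 0 °C): 62.6 × 337.0 = 21096 J
q3 (heat water 0.0→100.0 °C): 62.6 × 4.15 × 100.0 = 25979 J
q4 (vaporize at 100 °C): 62.6 × 2253.0 = 141038 J
q5 (heat steam 100.0→138.5 °C): 62.6 × 2.04 × 38.5 = 4917 J
Total: 483 + 21096 + 25979 + 141038 + 4917 = 193513 J = 194 kJ

q = 194 kJ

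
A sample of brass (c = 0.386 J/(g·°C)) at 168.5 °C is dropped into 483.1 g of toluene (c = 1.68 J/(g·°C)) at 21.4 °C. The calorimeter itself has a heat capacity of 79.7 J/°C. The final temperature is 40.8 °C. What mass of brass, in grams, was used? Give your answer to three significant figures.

m = 351 g

q_gained = (483.1 × 1.68 + 79.7) × (40.8 − 21.4) = 17290 J
q_lost = m × 0.386 × (168.5 − 40.8) = 49.2922 m
m = 17290 / 49.2922 = 351 g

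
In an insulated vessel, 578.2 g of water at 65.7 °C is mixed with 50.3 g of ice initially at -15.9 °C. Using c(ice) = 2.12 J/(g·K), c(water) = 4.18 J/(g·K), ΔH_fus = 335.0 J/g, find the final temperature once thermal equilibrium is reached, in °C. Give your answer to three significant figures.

Heat to bring ice to 0 °C and melt it: q₁ = 50.3×2.12×15.9 + 50.3×335.0 = 18546 J
Heat the water can supply cooling to 0 °C: 578.2×4.18×65.7 = 158789 J > q₁, so all ice melts.
Energy balance: 578.2×4.18×(65.7 − T) = 18546 + 50.3×4.18×(T − 0)
2416.876(65.7 − T) = 18546 + 210.254 T
158789 − 18546 = 2627.130 T
T = 140243 / 2627.130 = 53.38 °C

T_f = 53.4 °C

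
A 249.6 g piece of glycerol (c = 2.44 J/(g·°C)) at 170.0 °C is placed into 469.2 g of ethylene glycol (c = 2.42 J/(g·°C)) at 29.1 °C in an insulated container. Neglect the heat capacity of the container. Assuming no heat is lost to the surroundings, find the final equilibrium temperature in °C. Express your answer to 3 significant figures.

T_f = 78.3 °C

Heat lost by glycerol = heat gained by ethylene glycol.
(249.6)(2.44)(170.0 − T) = (469.2)(2.42)(T − 29.1)
609.024 (170.0 − T) = 1135.464 (T − 29.1)
103530 − 609.024 T = 1135.464 T − 33042
136572 = 1744.488 T
T = 78.29 °C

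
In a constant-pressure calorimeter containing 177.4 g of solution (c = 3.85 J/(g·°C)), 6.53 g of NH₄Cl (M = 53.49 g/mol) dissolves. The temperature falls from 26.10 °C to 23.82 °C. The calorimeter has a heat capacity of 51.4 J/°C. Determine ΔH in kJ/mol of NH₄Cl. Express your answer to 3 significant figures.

|ΔT| = |23.82 − 26.10| = 2.28 °C
|q_surr| = (177.4 × 3.85 + 51.4) × 2.28 = 734.39 × 2.28 = 1674 J
n(NH₄Cl) = 6.53 / 53.49 = 0.1221 mol
Temperature fell, so q_rxn = +|q_surr| = 1.674 kJ
ΔH = q_rxn / n = 13.71 kJ/mol

ΔH = 13.7 kJ/mol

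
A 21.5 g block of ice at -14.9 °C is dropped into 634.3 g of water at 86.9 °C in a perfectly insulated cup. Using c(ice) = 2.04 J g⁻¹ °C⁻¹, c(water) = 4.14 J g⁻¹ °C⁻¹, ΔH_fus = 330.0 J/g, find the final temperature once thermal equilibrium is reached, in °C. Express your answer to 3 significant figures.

Heat to bring ice to 0 °C and melt it: q₁ = 21.5×2.04×14.9 + 21.5×330.0 = 7748.5 J
Heat the water can supply cooling to 0 °C: 634.3×4.14×86.9 = 228200 J > q₁, so all ice melts.
Energy balance: 634.3×4.14×(86.9 − T) = 7748.5 + 21.5×4.14×(T − 0)
2626.002(86.9 − T) = 7748.5 + 89.01 T
228200 − 7748.5 = 2715.012 T
T = 220451.5 / 2715.012 = 81.20 °C

T_f = 81.2 °C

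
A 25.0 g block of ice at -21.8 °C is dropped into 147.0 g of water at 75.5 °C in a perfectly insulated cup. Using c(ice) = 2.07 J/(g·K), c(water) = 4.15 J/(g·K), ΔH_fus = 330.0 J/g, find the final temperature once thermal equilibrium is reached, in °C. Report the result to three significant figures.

Heat to bring ice to 0 °C and melt it: q₁ = 25.0×2.07×21.8 + 25.0×330.0 = 9378.2 J
Heat the water can supply cooling to 0 °C: 147.0×4.15×75.5 = 46058.8 J > q₁, so all ice melts.
Energy balance: 147.0×4.15×(75.5 − T) = 9378.2 + 25.0×4.15×(T − 0)
610.05(75.5 − T) = 9378.2 + 103.75 T
46058.8 − 9378.2 = 713.80 T
T = 36680.6 / 713.80 = 51.39 °C

T_f = 51.4 °C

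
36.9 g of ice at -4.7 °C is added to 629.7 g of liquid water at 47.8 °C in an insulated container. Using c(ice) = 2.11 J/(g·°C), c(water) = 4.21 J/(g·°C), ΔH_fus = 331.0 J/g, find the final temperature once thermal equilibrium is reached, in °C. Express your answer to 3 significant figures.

Heat to bring ice to 0 °C and melt it: q₁ = 36.9×2.11×4.7 + 36.9×331.0 = 12580 J
Heat the water can supply cooling to 0 °C: 629.7×4.21×47.8 = 126720 J > q₁, so all ice melts.
Energy balance: 629.7×4.21×(47.8 − T) = 12580 + 36.9×4.21×(T − 0)
2651.037(47.8 − T) = 12580 + 155.349 T
126720 − 12580 = 2806.386 T
T = 114140 / 2806.386 = 40.67 °C

T_f = 40.7 °C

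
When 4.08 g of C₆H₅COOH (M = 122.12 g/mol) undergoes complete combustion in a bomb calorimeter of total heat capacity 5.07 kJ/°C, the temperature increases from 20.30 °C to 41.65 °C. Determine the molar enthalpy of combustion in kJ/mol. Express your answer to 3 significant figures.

ΔT = 41.65 − 20.30 = 21.35 °C
q_cal = C_cal × ΔT = 5.07 × 21.35 = 108.2445 kJ
n = 4.08 / 122.12 = 0.03341 mol
q_rxn = −q_cal = -108.2445 kJ
ΔH = -108.2445 / 0.03341 = -3240 kJ/mol

ΔH = -3240 kJ/mol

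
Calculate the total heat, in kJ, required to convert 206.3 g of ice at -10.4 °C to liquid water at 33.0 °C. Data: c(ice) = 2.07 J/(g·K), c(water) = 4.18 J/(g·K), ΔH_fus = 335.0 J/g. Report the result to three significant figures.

q1 (heat ice -10.4→0.0 °C): 206.3 × 2.07 × 10.4 = 4441 J
q2 (melt at 0 °C): 206.3 × 335.0 = 69111 J
q3 (heat water 0.0→33.0 °C): 206.3 × 4.18 × 33.0 = 28457 J
Total: 4441 + 69111 + 28457 = 102009 J = 102 kJ

q = 102 kJ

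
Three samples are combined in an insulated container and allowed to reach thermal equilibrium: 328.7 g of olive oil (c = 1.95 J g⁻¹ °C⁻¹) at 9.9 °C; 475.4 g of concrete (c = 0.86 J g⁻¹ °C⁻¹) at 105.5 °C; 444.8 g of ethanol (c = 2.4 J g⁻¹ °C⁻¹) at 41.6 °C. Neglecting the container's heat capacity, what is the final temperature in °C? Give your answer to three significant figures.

Σ mᵢcᵢ(T − Tᵢ) = 0  ⇒  T = Σ mᵢcᵢTᵢ / Σ mᵢcᵢ
Σ mᵢcᵢ = 328.7×1.95 + 475.4×0.86 + 444.8×2.4 = 2117.329
Σ mᵢcᵢTᵢ = 640.965×9.9 + 408.844×105.5 + 1067.52×41.6 = 93887
T = 93887 / 2117.329 = 44.34 °C

T_f = 44.3 °C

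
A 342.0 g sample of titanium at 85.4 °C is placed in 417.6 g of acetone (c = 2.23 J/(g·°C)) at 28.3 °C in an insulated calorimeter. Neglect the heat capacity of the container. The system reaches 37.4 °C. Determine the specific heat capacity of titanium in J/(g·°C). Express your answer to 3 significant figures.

c = 0.516 J/(g·°C)

q_gained = (417.6 × 2.23) × (37.4 − 28.3) = 8474 J
q_lost = 342.0 × c × (85.4 − 37.4) = 16416 c
Set equal: c = 8474 / 16416 = 0.516 J/(g·°C)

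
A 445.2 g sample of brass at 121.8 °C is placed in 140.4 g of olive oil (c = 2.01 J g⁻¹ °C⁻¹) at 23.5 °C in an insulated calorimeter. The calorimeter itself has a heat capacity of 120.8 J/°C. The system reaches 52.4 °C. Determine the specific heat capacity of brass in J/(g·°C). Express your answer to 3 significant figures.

c = 0.377 J/(g·°C)

q_gained = (140.4 × 2.01 + 120.8) × (52.4 − 23.5) = 11650 J
q_lost = 445.2 × c × (121.8 − 52.4) = 30896.88 c
Set equal: c = 11650 / 30896.88 = 0.377 J/(g·°C)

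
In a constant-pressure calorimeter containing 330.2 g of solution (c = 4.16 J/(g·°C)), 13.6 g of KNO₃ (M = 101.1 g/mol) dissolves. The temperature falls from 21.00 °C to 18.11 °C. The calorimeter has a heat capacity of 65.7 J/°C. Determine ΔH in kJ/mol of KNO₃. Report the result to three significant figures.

|ΔT| = |18.11 − 21.00| = 2.89 °C
|q_surr| = (330.2 × 4.16 + 65.7) × 2.89 = 1439.332 × 2.89 = 4160 J
n(KNO₃) = 13.6 / 101.1 = 0.1345 mol
Temperature fell, so q_rxn = +|q_surr| = 4.160 kJ
ΔH = q_rxn / n = 30.93 kJ/mol

ΔH = 30.9 kJ/mol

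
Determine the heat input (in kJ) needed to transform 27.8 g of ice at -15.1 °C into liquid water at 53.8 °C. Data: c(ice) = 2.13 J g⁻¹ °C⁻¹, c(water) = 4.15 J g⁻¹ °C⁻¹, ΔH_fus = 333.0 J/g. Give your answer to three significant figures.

q = 16.4 kJ

q1 (heat ice -15.1→0.0 °C): 27.8 × 2.13 × 15.1 = 894 J
q2 (melt at 0 °C): 27.8 × 333.0 = 9257 J
q3 (heat water 0.0→53.8 °C): 27.8 × 4.15 × 53.8 = 6207 J
Total: 894 + 9257 + 6207 = 16358 J = 16.4 kJ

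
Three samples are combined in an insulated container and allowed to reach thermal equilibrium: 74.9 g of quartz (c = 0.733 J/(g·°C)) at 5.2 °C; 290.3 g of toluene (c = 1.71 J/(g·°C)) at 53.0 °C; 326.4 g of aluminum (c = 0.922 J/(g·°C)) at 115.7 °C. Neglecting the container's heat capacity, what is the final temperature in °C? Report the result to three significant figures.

T_f = 72.1 °C

Σ mᵢcᵢ(T − Tᵢ) = 0  ⇒  T = Σ mᵢcᵢTᵢ / Σ mᵢcᵢ
Σ mᵢcᵢ = 74.9×0.733 + 290.3×1.71 + 326.4×0.922 = 852.2555
Σ mᵢcᵢTᵢ = 54.9017×5.2 + 496.413×53.0 + 300.9408×115.7 = 61414
T = 61414 / 852.2555 = 72.06 °C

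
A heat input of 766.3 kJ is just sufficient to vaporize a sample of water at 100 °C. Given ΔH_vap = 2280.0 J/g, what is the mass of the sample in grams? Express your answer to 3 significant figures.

m = 336 g

m = q / ΔH_vap = 766300 J / 2280.0 J/g = 336 g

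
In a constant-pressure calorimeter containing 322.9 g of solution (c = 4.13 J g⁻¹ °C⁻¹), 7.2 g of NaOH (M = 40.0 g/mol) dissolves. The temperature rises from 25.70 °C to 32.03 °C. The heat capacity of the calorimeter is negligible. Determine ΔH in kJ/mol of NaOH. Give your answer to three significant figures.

ΔH = -46.9 kJ/mol

|ΔT| = |32.03 − 25.70| = 6.33 °C
|q_surr| = (322.9 × 4.13) × 6.33 = 1333.577 × 6.33 = 8442 J
n(NaOH) = 7.2 / 40.0 = 0.1800 mol
Temperature rose, so q_rxn = −|q_surr| = -8.442 kJ
ΔH = q_rxn / n = -46.90 kJ/mol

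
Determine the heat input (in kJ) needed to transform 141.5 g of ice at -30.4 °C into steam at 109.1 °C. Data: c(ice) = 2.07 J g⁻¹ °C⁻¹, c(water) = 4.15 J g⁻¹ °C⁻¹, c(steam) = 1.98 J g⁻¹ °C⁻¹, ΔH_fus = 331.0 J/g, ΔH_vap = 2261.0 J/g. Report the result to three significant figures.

q1 (heat ice -30.4→0.0 °C): 141.5 × 2.07 × 30.4 = 8904 J
q2 (melt at 0 °C): 141.5 × 331.0 = 46837 J
q3 (heat water 0.0→100.0 °C): 141.5 × 4.15 × 100.0 = 58723 J
q4 (vaporize at 100 °C): 141.5 × 2261.0 = 319932 J
q5 (heat steam 100.0→109.1 °C): 141.5 × 1.98 × 9.1 = 2550 J
Total: 8904 + 46837 + 58723 + 319932 + 2550 = 436946 J = 437 kJ

q = 437 kJ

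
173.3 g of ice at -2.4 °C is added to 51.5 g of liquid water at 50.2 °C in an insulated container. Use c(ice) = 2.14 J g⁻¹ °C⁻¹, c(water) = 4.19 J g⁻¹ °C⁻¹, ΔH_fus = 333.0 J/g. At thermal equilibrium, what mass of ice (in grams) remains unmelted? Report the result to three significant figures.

Heat to warm all ice to 0 °C: 173.3×2.14×2.4 = 890.07 J
Heat released by water cooling to 0 °C: 51.5×4.19×50.2 = 10832 J
10832 J < 890.07 + 173.3×333.0 = 58598.97 J, so not all ice melts; final T = 0 °C.
Heat left for melting: 10832 − 890.07 = 9941.93 J
Mass melted = 9941.93 / 333.0 = 29.86 g
Ice remaining = 173.3 − 29.86 = 143.44 g

m_ice remaining = 143 g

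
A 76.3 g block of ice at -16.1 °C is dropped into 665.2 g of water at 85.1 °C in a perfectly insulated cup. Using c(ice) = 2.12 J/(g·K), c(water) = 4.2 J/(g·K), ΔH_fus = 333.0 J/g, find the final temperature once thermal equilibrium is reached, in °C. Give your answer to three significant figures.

Heat to bring ice to 0 °C and melt it: q₁ = 76.3×2.12×16.1 + 76.3×333.0 = 28012 J
Heat the water can supply cooling to 0 °C: 665.2×4.2×85.1 = 237756 J > q₁, so all ice melts.
Energy balance: 665.2×4.2×(85.1 − T) = 28012 + 76.3×4.2×(T − 0)
2793.84(85.1 − T) = 28012 + 320.46 T
237756 − 28012 = 3114.30 T
T = 209744 / 3114.30 = 67.349 °C

T_f = 67.3 °C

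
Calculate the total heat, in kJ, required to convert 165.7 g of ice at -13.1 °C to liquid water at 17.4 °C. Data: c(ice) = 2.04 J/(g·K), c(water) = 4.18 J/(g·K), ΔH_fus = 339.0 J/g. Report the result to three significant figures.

q = 72.7 kJ

q1 (heat ice -13.1→0.0 °C): 165.7 × 2.04 × 13.1 = 4428 J
q2 (melt at 0 °C): 165.7 × 339.0 = 56172 J
q3 (heat water 0.0→17.4 °C): 165.7 × 4.18 × 17.4 = 12052 J
Total: 4428 + 56172 + 12052 = 72652 J = 72.7 kJ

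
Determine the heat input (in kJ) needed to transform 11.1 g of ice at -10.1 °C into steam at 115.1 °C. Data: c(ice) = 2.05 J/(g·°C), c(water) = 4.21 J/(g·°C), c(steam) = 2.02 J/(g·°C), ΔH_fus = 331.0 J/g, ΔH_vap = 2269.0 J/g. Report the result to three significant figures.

q = 34.1 kJ

q1 (heat ice -10.1→0.0 °C): 11.1 × 2.05 × 10.1 = 230 J
q2 (melt at 0 °C): 11.1 × 331.0 = 3674 J
q3 (heat water 0.0→100.0 °C): 11.1 × 4.21 × 100.0 = 4673 J
q4 (vaporize at 100 °C): 11.1 × 2269.0 = 25186 J
q5 (heat steam 100.0→115.1 °C): 11.1 × 2.02 × 15.1 = 339 J
Total: 230 + 3674 + 4673 + 25186 + 339 = 34102 J = 34.1 kJ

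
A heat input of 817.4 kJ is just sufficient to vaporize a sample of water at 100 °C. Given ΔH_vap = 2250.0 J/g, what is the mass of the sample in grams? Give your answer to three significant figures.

m = q / ΔH_vap = 817400 J / 2250.0 J/g = 363 g

m = 363 g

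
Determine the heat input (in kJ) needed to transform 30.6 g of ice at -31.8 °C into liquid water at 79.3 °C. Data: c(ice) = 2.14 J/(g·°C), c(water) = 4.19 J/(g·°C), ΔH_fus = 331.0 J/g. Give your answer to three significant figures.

q = 22.4 kJ

q1 (heat ice -31.8→0.0 °C): 30.6 × 2.14 × 31.8 = 2082 J
q2 (melt at 0 °C): 30.6 × 331.0 = 10129 J
q3 (heat water 0.0→79.3 °C): 30.6 × 4.19 × 79.3 = 10167 J
Total: 2082 + 10129 + 10167 = 22378 J = 22.4 kJ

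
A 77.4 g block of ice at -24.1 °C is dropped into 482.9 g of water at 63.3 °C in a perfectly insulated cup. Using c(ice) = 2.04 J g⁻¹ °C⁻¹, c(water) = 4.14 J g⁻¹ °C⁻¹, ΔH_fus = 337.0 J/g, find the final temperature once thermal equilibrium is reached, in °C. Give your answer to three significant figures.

T_f = 41.7 °C

Heat to bring ice to 0 °C and melt it: q₁ = 77.4×2.04×24.1 + 77.4×337.0 = 29889 J
Heat the water can supply cooling to 0 °C: 482.9×4.14×63.3 = 126550 J > q₁, so all ice melts.
Energy balance: 482.9×4.14×(63.3 − T) = 29889 + 77.4×4.14×(T − 0)
1999.206(63.3 − T) = 29889 + 320.436 T
126550 − 29889 = 2319.642 T
T = 96661 / 2319.642 = 41.67 °C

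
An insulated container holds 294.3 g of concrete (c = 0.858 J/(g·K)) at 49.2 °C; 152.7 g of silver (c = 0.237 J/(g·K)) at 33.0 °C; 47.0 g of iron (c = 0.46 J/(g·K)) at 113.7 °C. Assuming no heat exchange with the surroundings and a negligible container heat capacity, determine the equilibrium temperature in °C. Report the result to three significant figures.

T_f = 51.8 °C

Σ mᵢcᵢ(T − Tᵢ) = 0  ⇒  T = Σ mᵢcᵢTᵢ / Σ mᵢcᵢ
Σ mᵢcᵢ = 294.3×0.858 + 152.7×0.237 + 47.0×0.46 = 310.3193
Σ mᵢcᵢTᵢ = 252.5094×49.2 + 36.1899×33.0 + 21.62×113.7 = 16076
T = 16076 / 310.3193 = 51.80 °C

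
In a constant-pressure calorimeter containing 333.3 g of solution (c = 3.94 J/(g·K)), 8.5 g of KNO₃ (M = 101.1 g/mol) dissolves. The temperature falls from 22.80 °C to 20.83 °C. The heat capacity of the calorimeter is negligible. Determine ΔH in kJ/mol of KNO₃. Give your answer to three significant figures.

|ΔT| = |20.83 − 22.80| = 1.97 °C
|q_surr| = (333.3 × 3.94) × 1.97 = 1313.202 × 1.97 = 2587 J
n(KNO₃) = 8.5 / 101.1 = 0.08408 mol
Temperature fell, so q_rxn = +|q_surr| = 2.587 kJ
ΔH = q_rxn / n = 30.77 kJ/mol

ΔH = 30.8 kJ/mol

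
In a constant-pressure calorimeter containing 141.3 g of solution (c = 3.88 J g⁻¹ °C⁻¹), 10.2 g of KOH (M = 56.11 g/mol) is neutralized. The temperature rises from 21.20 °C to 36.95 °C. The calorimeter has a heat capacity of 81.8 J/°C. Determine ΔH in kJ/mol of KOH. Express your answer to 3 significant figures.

|ΔT| = |36.95 − 21.20| = 15.75 °C
|q_surr| = (141.3 × 3.88 + 81.8) × 15.75 = 630.044 × 15.75 = 9923 J
n(KOH) = 10.2 / 56.11 = 0.1818 mol
Temperature rose, so q_rxn = −|q_surr| = -9.923 kJ
ΔH = q_rxn / n = -54.58 kJ/mol

ΔH = -54.6 kJ/mol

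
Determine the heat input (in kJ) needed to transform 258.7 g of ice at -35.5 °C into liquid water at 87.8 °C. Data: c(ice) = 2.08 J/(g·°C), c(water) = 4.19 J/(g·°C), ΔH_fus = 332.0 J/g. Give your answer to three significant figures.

q1 (heat ice -35.5→0.0 °C): 258.7 × 2.08 × 35.5 = 19102 J
q2 (melt at 0 °C): 258.7 × 332.0 = 85888 J
q3 (heat water 0.0→87.8 °C): 258.7 × 4.19 × 87.8 = 95171 J
Total: 19102 + 85888 + 95171 = 200161 J = 200 kJ

q = 200 kJ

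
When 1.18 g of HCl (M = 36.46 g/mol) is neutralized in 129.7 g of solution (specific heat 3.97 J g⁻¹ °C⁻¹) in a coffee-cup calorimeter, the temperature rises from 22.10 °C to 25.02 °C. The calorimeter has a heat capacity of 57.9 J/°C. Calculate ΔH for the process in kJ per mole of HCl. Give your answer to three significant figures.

ΔH = -51.7 kJ/mol

|ΔT| = |25.02 − 22.10| = 2.92 °C
|q_surr| = (129.7 × 3.97 + 57.9) × 2.92 = 572.809 × 2.92 = 1673 J
n(HCl) = 1.18 / 36.46 = 0.03236 mol
Temperature rose, so q_rxn = −|q_surr| = -1.673 kJ
ΔH = q_rxn / n = -51.70 kJ/mol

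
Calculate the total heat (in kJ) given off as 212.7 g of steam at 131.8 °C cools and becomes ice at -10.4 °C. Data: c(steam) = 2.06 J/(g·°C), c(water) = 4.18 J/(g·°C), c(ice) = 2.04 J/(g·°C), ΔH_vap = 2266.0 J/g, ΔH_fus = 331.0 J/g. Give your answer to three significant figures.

q1 (cool steam 131.8→100 °C): 212.7 × 2.06 × 31.8 = 13934 J
q2 (condense at 100 °C): 212.7 × 2266.0 = 481978 J
q3 (cool water 100→0 °C): 212.7 × 4.18 × 100.0 = 88909 J
q4 (freeze at 0 °C): 212.7 × 331.0 = 70404 J
q5 (cool ice 0→-10.4 °C): 212.7 × 2.04 × 10.4 = 4513 J
Total: 13934 + 481978 + 88909 + 70404 + 4513 = 659738 J = 660 kJ

q = 660 kJ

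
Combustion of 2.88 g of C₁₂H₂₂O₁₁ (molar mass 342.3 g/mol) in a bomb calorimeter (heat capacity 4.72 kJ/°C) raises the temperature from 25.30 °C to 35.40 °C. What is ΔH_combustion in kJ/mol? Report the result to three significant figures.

ΔH = -5670 kJ/mol

ΔT = 35.40 − 25.30 = 10.10 °C
q_cal = C_cal × ΔT = 4.72 × 10.10 = 47.672 kJ
n = 2.88 / 342.3 = 0.008414 mol
q_rxn = −q_cal = -47.672 kJ
ΔH = -47.672 / 0.008414 = -5666 kJ/mol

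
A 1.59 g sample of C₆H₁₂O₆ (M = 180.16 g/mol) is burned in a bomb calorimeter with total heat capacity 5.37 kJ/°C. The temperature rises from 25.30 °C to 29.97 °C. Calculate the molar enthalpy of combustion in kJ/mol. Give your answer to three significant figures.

ΔH = -2840 kJ/mol

ΔT = 29.97 − 25.30 = 4.67 °C
q_cal = C_cal × ΔT = 5.37 × 4.67 = 25.0779 kJ
n = 1.59 / 180.16 = 0.008825 mol
q_rxn = −q_cal = -25.0779 kJ
ΔH = -25.0779 / 0.008825 = -2842 kJ/mol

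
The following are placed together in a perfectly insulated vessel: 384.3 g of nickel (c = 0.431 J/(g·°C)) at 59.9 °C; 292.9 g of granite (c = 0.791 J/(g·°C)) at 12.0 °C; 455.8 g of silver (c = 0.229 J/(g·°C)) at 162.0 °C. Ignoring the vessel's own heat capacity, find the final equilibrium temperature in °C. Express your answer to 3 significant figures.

T_f = 59.0 °C

Σ mᵢcᵢ(T − Tᵢ) = 0  ⇒  T = Σ mᵢcᵢTᵢ / Σ mᵢcᵢ
Σ mᵢcᵢ = 384.3×0.431 + 292.9×0.791 + 455.8×0.229 = 501.6954
Σ mᵢcᵢTᵢ = 165.6333×59.9 + 231.6839×12.0 + 104.3782×162.0 = 29611
T = 29611 / 501.6954 = 59.02 °C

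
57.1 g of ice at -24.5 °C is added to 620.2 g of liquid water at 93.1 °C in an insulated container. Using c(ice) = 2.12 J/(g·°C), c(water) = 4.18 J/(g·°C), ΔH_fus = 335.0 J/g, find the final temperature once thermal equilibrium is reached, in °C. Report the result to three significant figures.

Heat to bring ice to 0 °C and melt it: q₁ = 57.1×2.12×24.5 + 57.1×335.0 = 22094 J
Heat the water can supply cooling to 0 °C: 620.2×4.18×93.1 = 241356 J > q₁, so all ice melts.
Energy balance: 620.2×4.18×(93.1 − T) = 22094 + 57.1×4.18×(T − 0)
2592.436(93.1 − T) = 22094 + 238.678 T
241356 − 22094 = 2831.114 T
T = 219262 / 2831.114 = 77.447 °C

T_f = 77.4 °C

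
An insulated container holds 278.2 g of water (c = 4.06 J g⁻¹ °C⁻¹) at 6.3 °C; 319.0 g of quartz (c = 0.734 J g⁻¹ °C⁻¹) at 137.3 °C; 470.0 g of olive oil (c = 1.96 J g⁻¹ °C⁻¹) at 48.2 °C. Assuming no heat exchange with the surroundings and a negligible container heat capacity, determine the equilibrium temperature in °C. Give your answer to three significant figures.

T_f = 36.6 °C

Σ mᵢcᵢ(T − Tᵢ) = 0  ⇒  T = Σ mᵢcᵢTᵢ / Σ mᵢcᵢ
Σ mᵢcᵢ = 278.2×4.06 + 319.0×0.734 + 470.0×1.96 = 2284.838
Σ mᵢcᵢTᵢ = 1129.492×6.3 + 234.146×137.3 + 921.2×48.2 = 83666
T = 83666 / 2284.838 = 36.62 °C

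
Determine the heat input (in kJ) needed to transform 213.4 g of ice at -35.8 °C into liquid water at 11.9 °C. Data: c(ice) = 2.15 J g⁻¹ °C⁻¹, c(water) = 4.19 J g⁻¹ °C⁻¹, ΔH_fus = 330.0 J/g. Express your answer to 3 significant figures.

q1 (heat ice -35.8→0.0 °C): 213.4 × 2.15 × 35.8 = 16425 J
q2 (melt at 0 °C): 213.4 × 330.0 = 70422 J
q3 (heat water 0.0→11.9 °C): 213.4 × 4.19 × 11.9 = 10640 J
Total: 16425 + 70422 + 10640 = 97487 J = 97.5 kJ

q = 97.5 kJ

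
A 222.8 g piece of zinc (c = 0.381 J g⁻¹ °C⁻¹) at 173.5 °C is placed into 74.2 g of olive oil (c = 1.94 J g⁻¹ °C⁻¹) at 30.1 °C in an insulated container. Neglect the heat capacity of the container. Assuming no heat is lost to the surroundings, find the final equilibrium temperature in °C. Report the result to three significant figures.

Heat lost by zinc = heat gained by olive oil.
(222.8)(0.381)(173.5 − T) = (74.2)(1.94)(T − 30.1)
84.8868 (173.5 − T) = 143.948 (T − 30.1)
14728 − 84.8868 T = 143.948 T − 4332.8
19060.8 = 228.8348 T
T = 83.30 °C

T_f = 83.3 °C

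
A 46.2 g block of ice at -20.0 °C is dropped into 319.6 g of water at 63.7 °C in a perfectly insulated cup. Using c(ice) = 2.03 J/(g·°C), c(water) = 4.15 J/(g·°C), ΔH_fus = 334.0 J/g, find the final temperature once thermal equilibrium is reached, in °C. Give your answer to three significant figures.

Heat to bring ice to 0 °C and melt it: q₁ = 46.2×2.03×20.0 + 46.2×334.0 = 17307 J
Heat the water can supply cooling to 0 °C: 319.6×4.15×63.7 = 84487.9 J > q₁, so all ice melts.
Energy balance: 319.6×4.15×(63.7 − T) = 17307 + 46.2×4.15×(T − 0)
1326.34(63.7 − T) = 17307 + 191.73 T
84487.9 − 17307 = 1518.07 T
T = 67180.9 / 1518.07 = 44.25 °C

T_f = 44.3 °C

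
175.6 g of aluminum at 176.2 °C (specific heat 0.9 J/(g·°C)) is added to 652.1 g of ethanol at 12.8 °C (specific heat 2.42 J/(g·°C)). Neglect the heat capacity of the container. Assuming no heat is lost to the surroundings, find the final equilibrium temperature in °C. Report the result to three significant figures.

T_f = 27.7 °C

Heat lost by aluminum = heat gained by ethanol.
(175.6)(0.9)(176.2 − T) = (652.1)(2.42)(T − 12.8)
158.04 (176.2 − T) = 1578.082 (T − 12.8)
27847 − 158.04 T = 1578.082 T − 20199
48046 = 1736.122 T
T = 27.67 °C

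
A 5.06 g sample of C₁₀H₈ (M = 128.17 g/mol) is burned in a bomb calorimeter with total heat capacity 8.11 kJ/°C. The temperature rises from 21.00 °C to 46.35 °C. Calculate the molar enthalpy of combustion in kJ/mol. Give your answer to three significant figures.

ΔT = 46.35 − 21.00 = 25.35 °C
q_cal = C_cal × ΔT = 8.11 × 25.35 = 205.5885 kJ
n = 5.06 / 128.17 = 0.03948 mol
q_rxn = −q_cal = -205.5885 kJ
ΔH = -205.5885 / 0.03948 = -5207 kJ/mol

ΔH = -5210 kJ/mol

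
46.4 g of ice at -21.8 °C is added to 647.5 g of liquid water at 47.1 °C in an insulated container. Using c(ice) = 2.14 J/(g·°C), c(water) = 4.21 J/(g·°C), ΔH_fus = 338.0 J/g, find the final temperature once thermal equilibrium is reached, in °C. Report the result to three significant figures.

Heat to bring ice to 0 °C and melt it: q₁ = 46.4×2.14×21.8 + 46.4×338.0 = 17848 J
Heat the water can supply cooling to 0 °C: 647.5×4.21×47.1 = 128393 J > q₁, so all ice melts.
Energy balance: 647.5×4.21×(47.1 − T) = 17848 + 46.4×4.21×(T − 0)
2725.975(47.1 − T) = 17848 + 195.344 T
128393 − 17848 = 2921.319 T
T = 110545 / 2921.319 = 37.84 °C

T_f = 37.8 °C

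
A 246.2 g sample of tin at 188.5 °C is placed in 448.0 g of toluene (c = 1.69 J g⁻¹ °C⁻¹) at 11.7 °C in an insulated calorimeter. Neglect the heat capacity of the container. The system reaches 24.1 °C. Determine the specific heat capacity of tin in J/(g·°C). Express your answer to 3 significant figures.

q_gained = (448.0 × 1.69) × (24.1 − 11.7) = 9388 J
q_lost = 246.2 × c × (188.5 − 24.1) = 40475.28 c
Set equal: c = 9388 / 40475.28 = 0.232 J/(g·°C)

c = 0.232 J/(g·°C)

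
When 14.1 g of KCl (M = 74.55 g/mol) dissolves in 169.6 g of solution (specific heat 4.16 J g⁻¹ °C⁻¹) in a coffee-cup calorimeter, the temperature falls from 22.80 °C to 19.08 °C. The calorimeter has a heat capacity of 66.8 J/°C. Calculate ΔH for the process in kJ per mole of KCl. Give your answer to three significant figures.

|ΔT| = |19.08 − 22.80| = 3.72 °C
|q_surr| = (169.6 × 4.16 + 66.8) × 3.72 = 772.336 × 3.72 = 2873 J
n(KCl) = 14.1 / 74.55 = 0.1891 mol
Temperature fell, so q_rxn = +|q_surr| = 2.873 kJ
ΔH = q_rxn / n = 15.19 kJ/mol

ΔH = 15.2 kJ/mol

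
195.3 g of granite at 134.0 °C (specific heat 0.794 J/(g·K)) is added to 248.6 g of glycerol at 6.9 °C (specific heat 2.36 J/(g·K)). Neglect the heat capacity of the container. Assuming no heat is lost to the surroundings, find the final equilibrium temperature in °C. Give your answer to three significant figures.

Heat lost by granite = heat gained by glycerol.
(195.3)(0.794)(134.0 − T) = (248.6)(2.36)(T − 6.9)
155.0682 (134.0 − T) = 586.696 (T − 6.9)
20779 − 155.0682 T = 586.696 T − 4048.2
24827.2 = 741.7642 T
T = 33.47 °C

T_f = 33.5 °C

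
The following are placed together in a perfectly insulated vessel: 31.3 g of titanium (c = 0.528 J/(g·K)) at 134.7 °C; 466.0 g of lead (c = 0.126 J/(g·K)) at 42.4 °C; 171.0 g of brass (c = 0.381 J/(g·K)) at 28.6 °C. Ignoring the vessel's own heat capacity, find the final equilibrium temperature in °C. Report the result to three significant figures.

Σ mᵢcᵢ(T − Tᵢ) = 0  ⇒  T = Σ mᵢcᵢTᵢ / Σ mᵢcᵢ
Σ mᵢcᵢ = 31.3×0.528 + 466.0×0.126 + 171.0×0.381 = 140.3934
Σ mᵢcᵢTᵢ = 16.5264×134.7 + 58.716×42.4 + 65.151×28.6 = 6579.0
T = 6579.0 / 140.3934 = 46.86 °C

T_f = 46.9 °C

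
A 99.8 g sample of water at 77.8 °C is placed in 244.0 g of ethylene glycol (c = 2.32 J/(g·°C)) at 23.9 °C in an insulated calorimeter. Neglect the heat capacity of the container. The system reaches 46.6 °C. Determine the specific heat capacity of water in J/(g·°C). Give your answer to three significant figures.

c = 4.13 J/(g·°C)

q_gained = (244.0 × 2.32) × (46.6 − 23.9) = 12850 J
q_lost = 99.8 × c × (77.8 − 46.6) = 3113.76 c
Set equal: c = 12850 / 3113.76 = 4.13 J/(g·°C)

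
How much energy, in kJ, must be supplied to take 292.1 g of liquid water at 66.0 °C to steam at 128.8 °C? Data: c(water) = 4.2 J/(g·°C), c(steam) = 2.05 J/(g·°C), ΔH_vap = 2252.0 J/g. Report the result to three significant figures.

q = 717 kJ

q1 (heat water 66.0→100.0 °C): 292.1 × 4.2 × 34.0 = 41712 J
q2 (vaporize at 100 °C): 292.1 × 2252.0 = 657809 J
q3 (heat steam 100.0→128.8 °C): 292.1 × 2.05 × 28.8 = 17246 J
Total: 41712 + 657809 + 17246 = 716767 J = 717 kJ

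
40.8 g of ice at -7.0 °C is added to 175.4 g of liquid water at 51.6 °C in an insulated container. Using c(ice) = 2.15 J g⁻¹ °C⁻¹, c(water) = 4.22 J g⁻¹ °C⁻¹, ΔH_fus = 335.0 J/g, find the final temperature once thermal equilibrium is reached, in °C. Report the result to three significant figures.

T_f = 26.2 °C

Heat to bring ice to 0 °C and melt it: q₁ = 40.8×2.15×7.0 + 40.8×335.0 = 14282 J
Heat the water can supply cooling to 0 °C: 175.4×4.22×51.6 = 38193.7 J > q₁, so all ice melts.
Energy balance: 175.4×4.22×(51.6 − T) = 14282 + 40.8×4.22×(T − 0)
740.188(51.6 − T) = 14282 + 172.176 T
38193.7 − 14282 = 912.364 T
T = 23911.7 / 912.364 = 26.21 °C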